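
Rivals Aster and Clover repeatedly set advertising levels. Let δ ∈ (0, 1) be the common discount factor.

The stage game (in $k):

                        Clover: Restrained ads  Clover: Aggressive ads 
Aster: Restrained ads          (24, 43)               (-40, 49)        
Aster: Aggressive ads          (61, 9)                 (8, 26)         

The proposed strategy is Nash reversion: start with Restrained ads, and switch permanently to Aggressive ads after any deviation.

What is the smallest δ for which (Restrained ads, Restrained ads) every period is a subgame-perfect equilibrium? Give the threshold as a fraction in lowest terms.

37/53

Aster's threshold: (61−24)/(61−8) = 37/53.
Clover's threshold: (49−43)/(49−26) = 6/23.
37/53 > 6/23, so Aster binds and δ* = 37/53.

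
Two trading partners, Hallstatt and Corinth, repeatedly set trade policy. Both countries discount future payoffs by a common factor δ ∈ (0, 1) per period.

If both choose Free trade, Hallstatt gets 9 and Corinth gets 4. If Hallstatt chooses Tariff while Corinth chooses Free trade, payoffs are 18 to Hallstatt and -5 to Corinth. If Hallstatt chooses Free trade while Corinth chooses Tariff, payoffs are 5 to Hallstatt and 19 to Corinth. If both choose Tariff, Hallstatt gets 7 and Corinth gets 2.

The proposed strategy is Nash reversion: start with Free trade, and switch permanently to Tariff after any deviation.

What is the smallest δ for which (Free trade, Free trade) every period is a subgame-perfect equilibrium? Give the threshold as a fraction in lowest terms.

For Hallstatt: deviation gain 18−9 = 9, per-period punishment loss 9−7 = 2. IC gives δ ≥ 9/11.
For Corinth: gain 15, loss 2 per period, so δ ≥ 15/17.
The tighter constraint is Corinth's, so cooperation needs δ ≥ 15/17.

15/17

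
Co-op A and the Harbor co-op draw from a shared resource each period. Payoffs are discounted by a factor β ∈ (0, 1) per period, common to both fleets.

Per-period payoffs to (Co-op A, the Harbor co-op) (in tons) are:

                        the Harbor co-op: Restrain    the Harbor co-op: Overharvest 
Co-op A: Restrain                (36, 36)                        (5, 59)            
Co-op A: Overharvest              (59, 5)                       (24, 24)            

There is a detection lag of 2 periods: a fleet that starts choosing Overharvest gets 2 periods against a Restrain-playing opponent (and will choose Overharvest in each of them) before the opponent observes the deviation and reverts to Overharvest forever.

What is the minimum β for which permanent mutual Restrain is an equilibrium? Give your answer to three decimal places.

0.811

The best deviation is to choose Overharvest for all 2 undetected periods, earning 59 each, then 24 forever once detected.
Deviation value: 59(1−β^2)/(1−β) + 24β^2/(1−β); cooperation value: 36/(1−β).
IC: 36 ≥ 59(1−β^2) + 24β^2 = 59 − 35β^2.
So β^2 ≥ 23/35, giving β ≥ (23/35)^(1/2) ≈ 0.811.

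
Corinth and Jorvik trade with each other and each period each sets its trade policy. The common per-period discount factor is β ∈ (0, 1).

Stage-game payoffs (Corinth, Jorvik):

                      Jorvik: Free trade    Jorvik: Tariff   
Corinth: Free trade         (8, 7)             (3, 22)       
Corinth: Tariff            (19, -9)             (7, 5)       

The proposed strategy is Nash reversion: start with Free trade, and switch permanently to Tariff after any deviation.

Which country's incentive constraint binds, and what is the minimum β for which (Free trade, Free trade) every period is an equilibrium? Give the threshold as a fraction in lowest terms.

Corinth; β ≥ 11/12

Corinth: cooperation gives 8 each period; deviation gives 19 once then 7 forever.
  8/(1−β) ≥ 19 + 7β/(1−β) ⇒ β ≥ 11/12.
Jorvik: cooperation gives 7 each period; deviation gives 22 once then 5 forever.
  β ≥ 15/17.
Both must hold, so the binding constraint is Corinth's: β ≥ 11/12.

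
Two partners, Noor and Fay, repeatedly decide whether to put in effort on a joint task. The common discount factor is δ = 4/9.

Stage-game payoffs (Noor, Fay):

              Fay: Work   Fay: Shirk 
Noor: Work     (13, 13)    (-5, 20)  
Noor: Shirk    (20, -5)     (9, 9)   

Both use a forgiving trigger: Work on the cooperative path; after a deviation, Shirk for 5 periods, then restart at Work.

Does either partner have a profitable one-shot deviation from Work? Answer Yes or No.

Comparing payoff streams over the 6 periods until play realigns: cooperate → 13(1+δ+…+δ^5); deviate → 20 + 9(δ+…+δ^5).
Cooperation is sustained iff (13−9)(δ+…+δ^5) ≥ 20−13.
δ+…+δ^5 = 4/9·(1−(4/9)^5)/(1−4/9) = 0.7861, and (20−13)/(13−9) = 1.7500.
0.7861 < 1.7500, so cooperation is not sustainable.

Yes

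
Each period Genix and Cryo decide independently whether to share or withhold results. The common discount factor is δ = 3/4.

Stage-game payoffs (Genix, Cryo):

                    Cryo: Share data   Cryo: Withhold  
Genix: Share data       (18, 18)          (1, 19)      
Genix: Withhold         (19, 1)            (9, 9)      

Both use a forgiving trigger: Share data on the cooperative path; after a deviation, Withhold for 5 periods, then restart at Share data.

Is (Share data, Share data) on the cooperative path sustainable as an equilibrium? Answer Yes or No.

Yes

Comparing payoff streams over the 6 periods until play realigns: cooperate → 18(1+δ+…+δ^5); deviate → 19 + 9(δ+…+δ^5).
Cooperation is sustained iff (18−9)(δ+…+δ^5) ≥ 19−18.
δ+…+δ^5 = 3/4·(1−(3/4)^5)/(1−3/4) = 2.2881, and (19−18)/(18−9) = 0.1111.
2.2881 ≥ 0.1111, so cooperation is sustainable.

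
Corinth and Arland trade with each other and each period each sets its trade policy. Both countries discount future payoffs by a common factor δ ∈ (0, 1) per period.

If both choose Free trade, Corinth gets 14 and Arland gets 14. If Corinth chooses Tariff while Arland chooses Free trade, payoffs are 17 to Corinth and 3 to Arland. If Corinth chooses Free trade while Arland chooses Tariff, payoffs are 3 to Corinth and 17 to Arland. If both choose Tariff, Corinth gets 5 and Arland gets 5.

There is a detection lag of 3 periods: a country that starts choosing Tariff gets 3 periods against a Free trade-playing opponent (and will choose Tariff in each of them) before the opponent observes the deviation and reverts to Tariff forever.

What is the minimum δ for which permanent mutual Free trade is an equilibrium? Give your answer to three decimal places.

A deviator earns 17 for 3 periods, then 5 forever; cooperating earns 14 forever. Multiplying the IC by (1−δ):
14 ≥ 17(1−δ^3) + 5δ^3, so 12·δ^3 ≥ 3 and δ^3 ≥ 1/4.
δ ≥ (1/4)^(1/3) ≈ 0.630.

0.630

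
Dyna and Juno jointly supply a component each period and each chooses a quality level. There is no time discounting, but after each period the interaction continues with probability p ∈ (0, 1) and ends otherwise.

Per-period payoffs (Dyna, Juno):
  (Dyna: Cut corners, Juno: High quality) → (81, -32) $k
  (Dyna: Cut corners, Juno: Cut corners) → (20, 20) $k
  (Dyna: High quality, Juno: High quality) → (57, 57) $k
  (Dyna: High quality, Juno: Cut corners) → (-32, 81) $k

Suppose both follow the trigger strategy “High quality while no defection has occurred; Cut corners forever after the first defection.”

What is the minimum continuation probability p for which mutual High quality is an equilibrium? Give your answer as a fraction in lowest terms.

24/61

With no time discounting, the continuation probability p plays the role of the discount factor.
Grim-trigger IC: 57/(1−p) ≥ 81 + 20p/(1−p) ⇒ p ≥ (81−57)/(81−20) = 24/61.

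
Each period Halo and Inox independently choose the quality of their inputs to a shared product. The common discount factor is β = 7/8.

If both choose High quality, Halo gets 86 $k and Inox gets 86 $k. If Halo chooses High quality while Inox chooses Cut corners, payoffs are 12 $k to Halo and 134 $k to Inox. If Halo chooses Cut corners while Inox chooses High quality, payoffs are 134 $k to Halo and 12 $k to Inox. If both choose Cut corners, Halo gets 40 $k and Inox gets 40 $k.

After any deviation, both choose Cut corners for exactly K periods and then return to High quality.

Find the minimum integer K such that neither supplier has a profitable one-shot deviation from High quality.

2

Need Σ_{k=1}^{K} β^k ≥ (134−86)/(86−40) = 1.0435 at β = 7/8.
At K = 1 the sum is 0.8750 < 1.0435; at K = 2 it is 1.6406 ≥ 1.0435.
So the minimum punishment length is K = 2.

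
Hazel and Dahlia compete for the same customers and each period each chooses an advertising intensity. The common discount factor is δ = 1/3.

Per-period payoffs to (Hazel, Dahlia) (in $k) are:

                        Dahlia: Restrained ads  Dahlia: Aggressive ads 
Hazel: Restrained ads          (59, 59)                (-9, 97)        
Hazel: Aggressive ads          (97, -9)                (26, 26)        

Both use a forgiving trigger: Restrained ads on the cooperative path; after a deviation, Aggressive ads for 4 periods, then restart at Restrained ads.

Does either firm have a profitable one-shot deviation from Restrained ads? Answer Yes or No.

Comparing payoff streams over the 5 periods until play realigns: cooperate → 59(1+δ+…+δ^4); deviate → 97 + 26(δ+…+δ^4).
Cooperation is sustained iff (59−26)(δ+…+δ^4) ≥ 97−59.
δ+…+δ^4 = 1/3·(1−(1/3)^4)/(1−1/3) = 0.4938, and (97−59)/(59−26) = 1.1515.
0.4938 < 1.1515, so cooperation is not sustainable.

Yes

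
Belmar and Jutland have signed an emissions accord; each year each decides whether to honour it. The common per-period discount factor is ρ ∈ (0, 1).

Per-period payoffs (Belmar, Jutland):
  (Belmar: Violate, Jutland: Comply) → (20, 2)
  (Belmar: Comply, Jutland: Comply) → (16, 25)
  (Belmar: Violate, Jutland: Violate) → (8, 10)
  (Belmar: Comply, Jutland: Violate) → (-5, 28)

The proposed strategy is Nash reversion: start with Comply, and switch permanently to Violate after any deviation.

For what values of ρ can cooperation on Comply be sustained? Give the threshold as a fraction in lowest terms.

1/3

Belmar's threshold: (20−16)/(20−8) = 1/3.
Jutland's threshold: (28−25)/(28−10) = 1/6.
1/3 > 1/6, so Belmar binds and ρ* = 1/3.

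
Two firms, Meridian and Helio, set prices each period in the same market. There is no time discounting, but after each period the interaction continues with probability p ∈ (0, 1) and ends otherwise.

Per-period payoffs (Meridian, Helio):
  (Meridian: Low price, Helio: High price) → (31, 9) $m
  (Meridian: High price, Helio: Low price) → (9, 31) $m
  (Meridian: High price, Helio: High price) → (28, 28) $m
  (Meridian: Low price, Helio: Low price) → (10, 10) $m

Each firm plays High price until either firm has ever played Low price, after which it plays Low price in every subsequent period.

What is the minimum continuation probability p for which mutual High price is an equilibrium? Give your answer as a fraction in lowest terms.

Expected cooperation value is 28 + p·28 + p²·28 + … = 28/(1−p); deviation gives 31 + p·10/(1−p).
28 ≥ 31(1−p) + 10p ⇒ 21p ≥ 3 ⇒ p ≥ 3/21 = 1/7.

1/7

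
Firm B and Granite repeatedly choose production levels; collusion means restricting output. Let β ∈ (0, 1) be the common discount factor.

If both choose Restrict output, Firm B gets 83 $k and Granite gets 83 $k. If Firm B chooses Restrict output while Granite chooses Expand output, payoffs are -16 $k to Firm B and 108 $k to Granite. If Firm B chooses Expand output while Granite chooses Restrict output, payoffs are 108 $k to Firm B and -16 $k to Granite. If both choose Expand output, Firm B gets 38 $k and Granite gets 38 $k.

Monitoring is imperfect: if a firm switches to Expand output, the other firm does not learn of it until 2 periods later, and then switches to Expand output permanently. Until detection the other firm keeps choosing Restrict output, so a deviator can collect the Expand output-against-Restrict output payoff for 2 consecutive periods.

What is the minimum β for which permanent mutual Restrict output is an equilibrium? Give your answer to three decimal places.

0.598

The best deviation is to choose Expand output for all 2 undetected periods, earning 108 each, then 38 forever once detected.
Deviation value: 108(1−β^2)/(1−β) + 38β^2/(1−β); cooperation value: 83/(1−β).
IC: 83 ≥ 108(1−β^2) + 38β^2 = 108 − 70β^2.
So β^2 ≥ 25/70 = 5/14, giving β ≥ (5/14)^(1/2) ≈ 0.598.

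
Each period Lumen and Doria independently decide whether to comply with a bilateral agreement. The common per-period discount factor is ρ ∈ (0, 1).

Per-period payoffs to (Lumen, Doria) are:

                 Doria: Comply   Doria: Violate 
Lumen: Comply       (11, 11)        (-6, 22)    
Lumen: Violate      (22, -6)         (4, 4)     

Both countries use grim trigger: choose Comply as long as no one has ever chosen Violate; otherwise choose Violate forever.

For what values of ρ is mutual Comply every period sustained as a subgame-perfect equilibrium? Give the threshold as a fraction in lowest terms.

11/18

One-period gain from deviating is 22 − 11 = 11. The loss is 11 − 4 = 7 in every subsequent period, with present value 7·ρ/(1−ρ).
Deviation is unprofitable when 7·ρ/(1−ρ) ≥ 11, i.e. ρ/(1−ρ) ≥ 11/7.
Equivalently ρ ≥ 11/(11+7) = 11/18.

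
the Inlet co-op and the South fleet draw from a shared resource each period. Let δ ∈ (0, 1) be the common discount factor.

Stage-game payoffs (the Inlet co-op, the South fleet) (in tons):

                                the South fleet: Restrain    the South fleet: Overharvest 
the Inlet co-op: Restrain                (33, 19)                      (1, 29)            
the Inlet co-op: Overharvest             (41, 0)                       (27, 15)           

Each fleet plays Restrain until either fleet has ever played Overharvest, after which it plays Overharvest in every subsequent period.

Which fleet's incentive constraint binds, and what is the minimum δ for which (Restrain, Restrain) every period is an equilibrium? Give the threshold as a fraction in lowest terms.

For the Inlet co-op: deviation gain 41−33 = 8, per-period punishment loss 33−27 = 6. IC gives δ ≥ 8/14 = 4/7.
For the South fleet: gain 10, loss 4 per period, so δ ≥ 10/14 = 5/7.
The tighter constraint is the South fleet's, so cooperation needs δ ≥ 5/7.

the South fleet; δ ≥ 5/7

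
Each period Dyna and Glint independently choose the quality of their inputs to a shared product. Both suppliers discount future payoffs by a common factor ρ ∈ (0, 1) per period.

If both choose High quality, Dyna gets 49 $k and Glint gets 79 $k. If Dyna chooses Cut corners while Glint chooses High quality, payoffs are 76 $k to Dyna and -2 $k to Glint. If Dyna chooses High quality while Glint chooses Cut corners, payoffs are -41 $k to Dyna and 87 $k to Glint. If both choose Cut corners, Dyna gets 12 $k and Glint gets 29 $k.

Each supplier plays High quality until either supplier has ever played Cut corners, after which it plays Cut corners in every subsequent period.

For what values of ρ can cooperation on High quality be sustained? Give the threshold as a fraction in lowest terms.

Dyna's threshold: (76−49)/(76−12) = 27/64.
Glint's threshold: (87−79)/(87−29) = 4/29.
27/64 > 4/29, so Dyna binds and ρ* = 27/64.

27/64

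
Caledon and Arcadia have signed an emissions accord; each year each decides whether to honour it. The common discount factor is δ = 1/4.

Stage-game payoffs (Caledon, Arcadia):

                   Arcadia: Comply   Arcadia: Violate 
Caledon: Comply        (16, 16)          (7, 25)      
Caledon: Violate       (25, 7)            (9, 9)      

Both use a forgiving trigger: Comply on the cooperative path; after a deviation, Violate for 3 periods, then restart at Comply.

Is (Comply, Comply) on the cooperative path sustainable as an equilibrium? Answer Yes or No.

Comparing payoff streams over the 4 periods until play realigns: cooperate → 16(1+δ+…+δ^3); deviate → 25 + 9(δ+…+δ^3).
Cooperation is sustained iff (16−9)(δ+…+δ^3) ≥ 25−16.
δ+…+δ^3 = 1/4·(1−(1/4)^3)/(1−1/4) = 0.3281, and (25−16)/(16−9) = 1.2857.
0.3281 < 1.2857, so cooperation is not sustainable.

No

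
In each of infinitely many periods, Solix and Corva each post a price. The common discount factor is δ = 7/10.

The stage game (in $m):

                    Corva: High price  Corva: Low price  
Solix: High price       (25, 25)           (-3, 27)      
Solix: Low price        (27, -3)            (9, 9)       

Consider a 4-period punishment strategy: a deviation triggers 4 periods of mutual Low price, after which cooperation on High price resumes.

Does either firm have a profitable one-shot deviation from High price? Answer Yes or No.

A one-shot deviation gives 27 now, then 9 for 4 periods, then back to 25.
Gain from deviating: (27−25) today; loss: (25−9) in each of the next 4 periods.
No-deviation condition: (25−9)(δ+…+δ^4) ≥ 27−25, i.e. δ+…+δ^4 ≥ 1/8.
At δ = 7/10: δ+…+δ^4 = 1.7731 ≥ 0.1250.
So cooperation is sustainable.

No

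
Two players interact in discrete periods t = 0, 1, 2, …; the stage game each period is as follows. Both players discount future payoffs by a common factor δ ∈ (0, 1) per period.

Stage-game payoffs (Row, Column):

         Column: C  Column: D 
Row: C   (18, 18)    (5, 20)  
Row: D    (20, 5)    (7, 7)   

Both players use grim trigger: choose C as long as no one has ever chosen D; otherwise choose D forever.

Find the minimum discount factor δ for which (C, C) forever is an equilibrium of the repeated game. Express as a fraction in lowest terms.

Cooperation forever yields 18 each period: 18/(1−δ).
Deviating yields 20 once, then 7 forever: 20 + 7δ/(1−δ).
No profitable deviation requires 18/(1−δ) ≥ 20 + 7δ/(1−δ).
Multiplying by (1−δ): 18 ≥ 20(1−δ) + 7δ = 20 − 13δ.
So 13δ ≥ 2, i.e. δ ≥ 2/13.

2/13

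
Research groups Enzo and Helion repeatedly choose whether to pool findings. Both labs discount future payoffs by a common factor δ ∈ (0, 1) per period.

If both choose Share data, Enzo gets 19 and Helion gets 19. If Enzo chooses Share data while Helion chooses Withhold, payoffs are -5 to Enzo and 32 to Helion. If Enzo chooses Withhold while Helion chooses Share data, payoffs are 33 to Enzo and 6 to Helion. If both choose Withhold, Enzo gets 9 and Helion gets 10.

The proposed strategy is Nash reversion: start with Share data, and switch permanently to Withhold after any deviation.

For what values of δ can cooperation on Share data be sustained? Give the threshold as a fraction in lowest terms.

Enzo's threshold: (33−19)/(33−9) = 7/12.
Helion's threshold: (32−19)/(32−10) = 13/22.
7/12 < 13/22, so Helion binds and δ* = 13/22.

13/22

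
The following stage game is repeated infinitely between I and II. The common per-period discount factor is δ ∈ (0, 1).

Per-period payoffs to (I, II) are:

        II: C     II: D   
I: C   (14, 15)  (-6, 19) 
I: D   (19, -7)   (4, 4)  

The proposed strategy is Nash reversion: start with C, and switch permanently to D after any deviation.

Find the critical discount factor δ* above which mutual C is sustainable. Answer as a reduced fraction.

1/3

I: cooperation gives 14 each period; deviation gives 19 once then 4 forever.
  14/(1−δ) ≥ 19 + 4δ/(1−δ) ⇒ δ ≥ 5/15 = 1/3.
II: cooperation gives 15 each period; deviation gives 19 once then 4 forever.
  δ ≥ 4/15.
Both must hold, so the binding constraint is I's: δ ≥ 1/3.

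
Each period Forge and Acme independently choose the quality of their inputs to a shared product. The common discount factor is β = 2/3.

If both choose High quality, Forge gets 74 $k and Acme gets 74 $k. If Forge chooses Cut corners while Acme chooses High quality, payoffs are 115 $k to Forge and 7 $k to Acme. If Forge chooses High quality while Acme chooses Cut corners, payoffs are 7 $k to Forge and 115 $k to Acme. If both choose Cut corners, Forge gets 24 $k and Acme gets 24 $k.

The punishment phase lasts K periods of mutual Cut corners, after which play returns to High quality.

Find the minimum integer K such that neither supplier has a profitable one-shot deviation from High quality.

2

Need Σ_{k=1}^{K} β^k ≥ (115−74)/(74−24) = 0.8200 at β = 2/3.
At K = 1 the sum is 0.6667 < 0.8200; at K = 2 it is 1.1111 ≥ 0.8200.
So the minimum punishment length is K = 2.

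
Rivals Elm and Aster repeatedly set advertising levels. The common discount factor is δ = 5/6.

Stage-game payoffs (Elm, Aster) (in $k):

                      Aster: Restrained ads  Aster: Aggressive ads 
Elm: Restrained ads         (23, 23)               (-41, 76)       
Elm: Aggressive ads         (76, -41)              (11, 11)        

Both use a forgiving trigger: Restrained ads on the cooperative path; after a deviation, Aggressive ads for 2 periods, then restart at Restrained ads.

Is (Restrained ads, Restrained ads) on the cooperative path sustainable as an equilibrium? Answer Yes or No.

No

IC: δ+…+δ^2 ≥ (76−23)/(23−11) = 53/12.
At δ = 5/6: partial sum = 1.5278 < 4.4167. Cooperation not sustainable.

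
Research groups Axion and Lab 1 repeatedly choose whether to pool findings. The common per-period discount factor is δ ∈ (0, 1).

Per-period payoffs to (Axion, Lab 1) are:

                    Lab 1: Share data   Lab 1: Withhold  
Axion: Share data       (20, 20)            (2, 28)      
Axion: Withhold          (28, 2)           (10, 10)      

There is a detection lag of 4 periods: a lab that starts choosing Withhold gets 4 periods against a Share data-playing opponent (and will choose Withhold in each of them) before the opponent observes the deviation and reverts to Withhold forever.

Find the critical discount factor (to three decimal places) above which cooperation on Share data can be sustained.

A deviator earns 28 for 4 periods, then 10 forever; cooperating earns 20 forever. Multiplying the IC by (1−δ):
20 ≥ 28(1−δ^4) + 10δ^4, so 18·δ^4 ≥ 8 and δ^4 ≥ 4/9.
δ ≥ (4/9)^(1/4) ≈ 0.816.

0.816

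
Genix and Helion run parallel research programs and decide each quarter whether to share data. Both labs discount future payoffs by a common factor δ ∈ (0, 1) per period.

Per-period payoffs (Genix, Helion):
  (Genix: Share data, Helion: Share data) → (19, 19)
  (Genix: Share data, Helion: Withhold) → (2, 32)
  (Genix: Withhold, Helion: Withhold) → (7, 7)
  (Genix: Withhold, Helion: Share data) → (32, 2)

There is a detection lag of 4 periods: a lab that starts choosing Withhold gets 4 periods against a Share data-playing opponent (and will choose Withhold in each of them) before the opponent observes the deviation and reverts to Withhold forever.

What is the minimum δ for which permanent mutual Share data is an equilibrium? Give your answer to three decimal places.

A deviator earns 32 for 4 periods, then 7 forever; cooperating earns 19 forever. Multiplying the IC by (1−δ):
19 ≥ 32(1−δ^4) + 7δ^4, so 25·δ^4 ≥ 13 and δ^4 ≥ 13/25.
δ ≥ (13/25)^(1/4) ≈ 0.849.

0.849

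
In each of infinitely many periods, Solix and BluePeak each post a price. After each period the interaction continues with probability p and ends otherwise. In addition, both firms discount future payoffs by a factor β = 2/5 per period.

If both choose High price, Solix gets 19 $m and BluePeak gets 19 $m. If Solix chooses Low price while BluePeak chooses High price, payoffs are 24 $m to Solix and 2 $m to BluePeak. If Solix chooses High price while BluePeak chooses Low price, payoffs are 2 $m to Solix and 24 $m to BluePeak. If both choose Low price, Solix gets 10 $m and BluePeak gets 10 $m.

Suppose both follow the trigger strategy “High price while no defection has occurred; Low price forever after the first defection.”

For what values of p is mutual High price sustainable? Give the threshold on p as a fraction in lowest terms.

With continuation probability p and discount β, the effective per-period discount factor is βp.
Grim-trigger IC: βp ≥ (24−19)/(24−10) = 5/14.
So p ≥ (5/14)/(2/5) = 25/28.

25/28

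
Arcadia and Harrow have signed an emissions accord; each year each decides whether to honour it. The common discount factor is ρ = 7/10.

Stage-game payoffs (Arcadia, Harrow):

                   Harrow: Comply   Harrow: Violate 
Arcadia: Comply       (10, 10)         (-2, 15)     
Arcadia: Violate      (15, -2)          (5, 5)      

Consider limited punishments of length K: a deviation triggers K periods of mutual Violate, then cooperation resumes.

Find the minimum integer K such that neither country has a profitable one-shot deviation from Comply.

IC: ρ(1−ρ^K)/(1−ρ) ≥ (15−10)/(10−5) = 1.
With ρ = 7/10: need 1 − ρ^K ≥ 1·(1−7/10)/(7/10), i.e. ρ^K ≤ 0.5714.
Since (7/10)^1 = 0.7000 and (7/10)^2 = 0.4900, the smallest such K is 2.

2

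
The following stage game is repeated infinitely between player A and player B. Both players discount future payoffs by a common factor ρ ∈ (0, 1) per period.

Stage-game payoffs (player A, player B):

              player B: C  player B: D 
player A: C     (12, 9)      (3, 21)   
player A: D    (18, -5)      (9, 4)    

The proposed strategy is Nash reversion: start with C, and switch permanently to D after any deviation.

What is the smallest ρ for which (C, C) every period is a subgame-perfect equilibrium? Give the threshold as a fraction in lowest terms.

For player A: deviation gain 18−12 = 6, per-period punishment loss 12−9 = 3. IC gives ρ ≥ 6/9 = 2/3.
For player B: gain 12, loss 5 per period, so ρ ≥ 12/17.
The tighter constraint is player B's, so cooperation needs ρ ≥ 12/17.

12/17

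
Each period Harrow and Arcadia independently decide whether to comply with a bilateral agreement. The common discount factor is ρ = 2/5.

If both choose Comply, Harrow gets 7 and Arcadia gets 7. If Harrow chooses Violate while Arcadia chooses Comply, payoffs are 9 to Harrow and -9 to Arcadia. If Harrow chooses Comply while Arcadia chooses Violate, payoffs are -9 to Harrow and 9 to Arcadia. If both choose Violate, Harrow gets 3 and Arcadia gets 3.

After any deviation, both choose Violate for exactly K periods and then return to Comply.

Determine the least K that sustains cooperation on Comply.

No profitable deviation requires (7−3)(ρ+…+ρ^K) ≥ 9−7, i.e. ρ+…+ρ^K ≥ 1/2 ≈ 0.5000.
With ρ = 2/5, the partial sums are K=1: 0.4000, K=2: 0.5600.
K = 2 is the first length at which the sum reaches 0.5000.

2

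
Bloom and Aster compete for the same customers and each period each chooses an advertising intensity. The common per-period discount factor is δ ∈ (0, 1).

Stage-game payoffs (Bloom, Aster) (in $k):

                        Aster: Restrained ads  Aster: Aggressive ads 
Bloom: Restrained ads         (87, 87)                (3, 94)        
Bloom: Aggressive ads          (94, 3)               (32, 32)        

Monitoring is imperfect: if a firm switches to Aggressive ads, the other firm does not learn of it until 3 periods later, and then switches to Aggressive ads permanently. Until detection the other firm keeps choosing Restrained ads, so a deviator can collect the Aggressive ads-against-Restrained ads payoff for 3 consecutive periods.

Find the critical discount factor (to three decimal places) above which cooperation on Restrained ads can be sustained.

A deviator earns 94 for 3 periods, then 32 forever; cooperating earns 87 forever. Multiplying the IC by (1−δ):
87 ≥ 94(1−δ^3) + 32δ^3, so 62·δ^3 ≥ 7 and δ^3 ≥ 7/62.
δ ≥ (7/62)^(1/3) ≈ 0.483.

0.483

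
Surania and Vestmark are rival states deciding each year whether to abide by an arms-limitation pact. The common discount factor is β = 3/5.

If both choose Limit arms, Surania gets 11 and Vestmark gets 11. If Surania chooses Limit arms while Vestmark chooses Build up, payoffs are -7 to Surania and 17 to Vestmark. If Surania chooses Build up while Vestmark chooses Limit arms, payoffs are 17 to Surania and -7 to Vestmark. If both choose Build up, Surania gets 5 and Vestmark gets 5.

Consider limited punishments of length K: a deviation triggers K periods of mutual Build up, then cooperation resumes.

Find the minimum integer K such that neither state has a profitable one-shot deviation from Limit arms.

Need Σ_{k=1}^{K} β^k ≥ (17−11)/(11−5) = 1.0000 at β = 3/5.
At K = 2 the sum is 0.9600 < 1.0000; at K = 3 it is 1.1760 ≥ 1.0000.
So the minimum punishment length is K = 3.

3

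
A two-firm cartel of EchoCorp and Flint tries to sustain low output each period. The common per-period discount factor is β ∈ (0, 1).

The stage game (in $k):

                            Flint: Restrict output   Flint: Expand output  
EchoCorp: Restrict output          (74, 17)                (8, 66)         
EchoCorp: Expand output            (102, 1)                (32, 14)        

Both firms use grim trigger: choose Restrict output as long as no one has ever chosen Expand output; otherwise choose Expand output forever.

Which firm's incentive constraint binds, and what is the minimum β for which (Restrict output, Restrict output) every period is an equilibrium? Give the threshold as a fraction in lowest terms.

Flint; β ≥ 49/52

EchoCorp's threshold: (102−74)/(102−32) = 2/5.
Flint's threshold: (66−17)/(66−14) = 49/52.
2/5 < 49/52, so Flint binds and β* = 49/52.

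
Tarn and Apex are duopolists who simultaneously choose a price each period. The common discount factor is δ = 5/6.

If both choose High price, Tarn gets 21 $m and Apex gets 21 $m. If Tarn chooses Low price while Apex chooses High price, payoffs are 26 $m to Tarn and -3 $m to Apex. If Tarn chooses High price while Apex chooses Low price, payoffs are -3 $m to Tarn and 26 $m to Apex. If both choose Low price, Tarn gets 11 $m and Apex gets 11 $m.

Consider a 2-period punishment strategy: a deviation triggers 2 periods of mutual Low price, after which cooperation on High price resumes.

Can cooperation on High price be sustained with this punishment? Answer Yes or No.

Yes

IC: δ+…+δ^2 ≥ (26−21)/(21−11) = 1/2.
At δ = 5/6: partial sum = 1.5278 ≥ 0.5000. Cooperation sustainable.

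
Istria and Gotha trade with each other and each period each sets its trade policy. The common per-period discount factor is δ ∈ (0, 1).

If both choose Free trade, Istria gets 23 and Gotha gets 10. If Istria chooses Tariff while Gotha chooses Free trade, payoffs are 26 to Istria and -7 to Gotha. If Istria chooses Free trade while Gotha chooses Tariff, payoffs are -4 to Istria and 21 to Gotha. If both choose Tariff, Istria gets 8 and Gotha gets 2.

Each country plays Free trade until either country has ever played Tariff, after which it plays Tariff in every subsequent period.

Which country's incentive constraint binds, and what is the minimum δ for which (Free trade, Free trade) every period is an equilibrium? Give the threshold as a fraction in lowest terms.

For Istria: deviation gain 26−23 = 3, per-period punishment loss 23−8 = 15. IC gives δ ≥ 3/18 = 1/6.
For Gotha: gain 11, loss 8 per period, so δ ≥ 11/19.
The tighter constraint is Gotha's, so cooperation needs δ ≥ 11/19.

Gotha; δ ≥ 11/19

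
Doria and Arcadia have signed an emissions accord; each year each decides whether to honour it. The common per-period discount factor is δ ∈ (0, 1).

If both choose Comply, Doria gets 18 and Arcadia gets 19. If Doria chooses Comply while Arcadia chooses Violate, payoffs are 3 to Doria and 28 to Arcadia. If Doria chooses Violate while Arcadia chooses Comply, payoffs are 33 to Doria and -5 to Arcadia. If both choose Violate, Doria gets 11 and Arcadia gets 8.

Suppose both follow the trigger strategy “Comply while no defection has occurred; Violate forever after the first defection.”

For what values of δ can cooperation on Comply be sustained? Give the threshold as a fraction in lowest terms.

15/22

Doria: cooperation gives 18 each period; deviation gives 33 once then 11 forever.
  18/(1−δ) ≥ 33 + 11δ/(1−δ) ⇒ δ ≥ 15/22.
Arcadia: cooperation gives 19 each period; deviation gives 28 once then 8 forever.
  δ ≥ 9/20.
Both must hold, so the binding constraint is Doria's: δ ≥ 15/22.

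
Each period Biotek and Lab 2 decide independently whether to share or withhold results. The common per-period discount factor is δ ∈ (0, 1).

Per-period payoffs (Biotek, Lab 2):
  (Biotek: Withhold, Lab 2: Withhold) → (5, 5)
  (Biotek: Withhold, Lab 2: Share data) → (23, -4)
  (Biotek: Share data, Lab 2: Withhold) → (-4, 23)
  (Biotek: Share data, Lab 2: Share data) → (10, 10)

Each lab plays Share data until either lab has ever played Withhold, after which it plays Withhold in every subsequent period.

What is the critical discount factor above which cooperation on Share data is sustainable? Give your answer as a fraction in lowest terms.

Cooperation forever yields 10 each period: 10/(1−δ).
Deviating yields 23 once, then 5 forever: 23 + 5δ/(1−δ).
No profitable deviation requires 10/(1−δ) ≥ 23 + 5δ/(1−δ).
Multiplying by (1−δ): 10 ≥ 23(1−δ) + 5δ = 23 − 18δ.
So 18δ ≥ 13, i.e. δ ≥ 13/18.

13/18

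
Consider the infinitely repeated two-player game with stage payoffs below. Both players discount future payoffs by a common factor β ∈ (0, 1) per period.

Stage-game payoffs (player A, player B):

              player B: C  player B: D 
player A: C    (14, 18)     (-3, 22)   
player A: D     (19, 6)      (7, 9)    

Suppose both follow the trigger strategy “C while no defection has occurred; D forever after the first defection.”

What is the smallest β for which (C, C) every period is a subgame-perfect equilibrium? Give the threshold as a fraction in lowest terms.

5/12

For player A: deviation gain 19−14 = 5, per-period punishment loss 14−7 = 7. IC gives β ≥ 5/12.
For player B: gain 4, loss 9 per period, so β ≥ 4/13.
The tighter constraint is player A's, so cooperation needs β ≥ 5/12.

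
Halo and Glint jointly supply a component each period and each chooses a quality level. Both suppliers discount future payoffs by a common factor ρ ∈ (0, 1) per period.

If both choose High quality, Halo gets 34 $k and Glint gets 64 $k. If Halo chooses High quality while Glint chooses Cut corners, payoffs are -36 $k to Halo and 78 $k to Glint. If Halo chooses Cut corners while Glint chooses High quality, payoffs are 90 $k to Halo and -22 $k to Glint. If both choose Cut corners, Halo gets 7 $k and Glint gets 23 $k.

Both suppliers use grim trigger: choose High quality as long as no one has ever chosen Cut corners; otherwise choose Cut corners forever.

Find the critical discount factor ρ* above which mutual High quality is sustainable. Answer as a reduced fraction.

For Halo: deviation gain 90−34 = 56, per-period punishment loss 34−7 = 27. IC gives ρ ≥ 56/83.
For Glint: gain 14, loss 41 per period, so ρ ≥ 14/55.
The tighter constraint is Halo's, so cooperation needs ρ ≥ 56/83.

56/83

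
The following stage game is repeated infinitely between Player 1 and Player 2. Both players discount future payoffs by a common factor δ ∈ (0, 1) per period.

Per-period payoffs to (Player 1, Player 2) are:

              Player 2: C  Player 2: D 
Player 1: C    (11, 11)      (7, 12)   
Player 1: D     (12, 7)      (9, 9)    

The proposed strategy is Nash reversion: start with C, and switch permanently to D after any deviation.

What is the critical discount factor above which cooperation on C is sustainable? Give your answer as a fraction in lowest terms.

1/3

One-period gain from deviating is 12 − 11 = 1. The loss is 11 − 9 = 2 in every subsequent period, with present value 2·δ/(1−δ).
Deviation is unprofitable when 2·δ/(1−δ) ≥ 1, i.e. δ/(1−δ) ≥ 1/2.
Equivalently δ ≥ 1/(1+2) = 1/3.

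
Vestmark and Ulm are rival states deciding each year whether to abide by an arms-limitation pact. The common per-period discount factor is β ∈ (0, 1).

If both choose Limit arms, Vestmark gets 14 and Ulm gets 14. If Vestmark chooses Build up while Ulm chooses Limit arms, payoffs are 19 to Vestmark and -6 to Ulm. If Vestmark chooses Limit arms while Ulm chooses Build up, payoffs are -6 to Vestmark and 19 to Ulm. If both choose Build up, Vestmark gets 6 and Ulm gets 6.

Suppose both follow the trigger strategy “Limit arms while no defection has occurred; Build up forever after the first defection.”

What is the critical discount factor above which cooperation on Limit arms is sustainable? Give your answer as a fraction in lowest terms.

5/13

Under grim trigger the critical discount factor is (T−C)/(T−P) with T = 19, C = 14, P = 6.
β* = (19−14)/(19−6) = 5/13.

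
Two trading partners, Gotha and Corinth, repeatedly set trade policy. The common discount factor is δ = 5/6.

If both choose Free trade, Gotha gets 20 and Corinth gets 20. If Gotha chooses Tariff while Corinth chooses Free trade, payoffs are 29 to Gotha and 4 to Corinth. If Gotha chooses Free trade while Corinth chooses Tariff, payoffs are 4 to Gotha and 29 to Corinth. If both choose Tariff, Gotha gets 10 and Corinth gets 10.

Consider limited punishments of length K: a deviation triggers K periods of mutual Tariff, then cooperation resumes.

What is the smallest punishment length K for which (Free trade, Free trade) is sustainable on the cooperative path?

No profitable deviation requires (20−10)(δ+…+δ^K) ≥ 29−20, i.e. δ+…+δ^K ≥ 9/10 ≈ 0.9000.
With δ = 5/6, the partial sums are K=1: 0.8333, K=2: 1.5278.
K = 2 is the first length at which the sum reaches 0.9000.

2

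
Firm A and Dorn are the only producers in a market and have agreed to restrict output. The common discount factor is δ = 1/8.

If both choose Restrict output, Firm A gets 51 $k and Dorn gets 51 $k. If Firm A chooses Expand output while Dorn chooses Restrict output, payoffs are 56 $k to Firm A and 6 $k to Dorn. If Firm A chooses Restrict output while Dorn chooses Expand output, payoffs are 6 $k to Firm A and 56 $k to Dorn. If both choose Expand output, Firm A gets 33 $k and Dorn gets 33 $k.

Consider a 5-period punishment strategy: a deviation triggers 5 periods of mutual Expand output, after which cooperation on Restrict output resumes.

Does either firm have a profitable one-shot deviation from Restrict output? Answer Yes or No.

Yes

IC: δ+…+δ^5 ≥ (56−51)/(51−33) = 5/18.
At δ = 1/8: partial sum = 0.1429 < 0.2778. Cooperation not sustainable.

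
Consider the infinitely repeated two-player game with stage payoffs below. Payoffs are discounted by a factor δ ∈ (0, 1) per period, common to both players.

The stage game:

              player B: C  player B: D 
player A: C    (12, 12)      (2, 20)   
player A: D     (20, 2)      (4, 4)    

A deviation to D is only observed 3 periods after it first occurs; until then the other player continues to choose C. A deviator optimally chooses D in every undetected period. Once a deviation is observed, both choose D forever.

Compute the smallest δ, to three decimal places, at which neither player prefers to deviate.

A deviator earns 20 for 3 periods, then 4 forever; cooperating earns 12 forever. Multiplying the IC by (1−δ):
12 ≥ 20(1−δ^3) + 4δ^3, so 16·δ^3 ≥ 8 and δ^3 ≥ 1/2.
δ ≥ (1/2)^(1/3) ≈ 0.794.

0.794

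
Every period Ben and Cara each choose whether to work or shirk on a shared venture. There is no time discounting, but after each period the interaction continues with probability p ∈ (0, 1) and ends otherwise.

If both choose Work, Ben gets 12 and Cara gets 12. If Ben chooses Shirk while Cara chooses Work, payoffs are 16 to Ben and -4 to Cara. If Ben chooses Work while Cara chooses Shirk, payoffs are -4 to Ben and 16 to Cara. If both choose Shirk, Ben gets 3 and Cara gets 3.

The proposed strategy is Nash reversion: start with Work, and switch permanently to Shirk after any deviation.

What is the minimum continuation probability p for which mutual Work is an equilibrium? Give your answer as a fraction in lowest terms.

With no time discounting, the continuation probability p plays the role of the discount factor.
Grim-trigger IC: 12/(1−p) ≥ 16 + 3p/(1−p) ⇒ p ≥ (16−12)/(16−3) = 4/13.

4/13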